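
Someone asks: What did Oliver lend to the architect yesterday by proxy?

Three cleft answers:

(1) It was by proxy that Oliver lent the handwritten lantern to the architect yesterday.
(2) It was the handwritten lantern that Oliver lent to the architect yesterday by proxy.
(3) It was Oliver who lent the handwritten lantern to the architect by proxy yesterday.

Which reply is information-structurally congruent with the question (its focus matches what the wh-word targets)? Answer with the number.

The question word "what" targets the direct object.
Option (1) clefts "by proxy" — the manner, not what was asked.
Option (2) clefts "the handwritten lantern" — that matches what the question asks about.
Option (3) clefts "Oliver" — the subject (agent), not what was asked.
So the congruent reply is (2).

2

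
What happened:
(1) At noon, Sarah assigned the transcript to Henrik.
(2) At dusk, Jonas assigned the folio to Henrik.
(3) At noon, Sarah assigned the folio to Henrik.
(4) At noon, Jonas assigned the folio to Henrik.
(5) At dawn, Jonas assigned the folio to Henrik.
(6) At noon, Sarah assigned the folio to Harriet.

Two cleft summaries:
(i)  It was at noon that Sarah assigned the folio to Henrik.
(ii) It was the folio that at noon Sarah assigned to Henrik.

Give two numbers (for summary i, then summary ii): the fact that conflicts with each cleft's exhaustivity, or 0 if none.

0, 1

Summary (i) focuses "at noon" (the setting); background same agent, thing, recipient (Sarah / the folio / Henrik). No fact matches that background with a different setting, so 0.
Summary (ii) focuses "the folio" (the thing); background same agent, recipient, setting (Sarah / Henrik / at noon). Fact (1) matches that background with thing = the transcript — refutes (ii).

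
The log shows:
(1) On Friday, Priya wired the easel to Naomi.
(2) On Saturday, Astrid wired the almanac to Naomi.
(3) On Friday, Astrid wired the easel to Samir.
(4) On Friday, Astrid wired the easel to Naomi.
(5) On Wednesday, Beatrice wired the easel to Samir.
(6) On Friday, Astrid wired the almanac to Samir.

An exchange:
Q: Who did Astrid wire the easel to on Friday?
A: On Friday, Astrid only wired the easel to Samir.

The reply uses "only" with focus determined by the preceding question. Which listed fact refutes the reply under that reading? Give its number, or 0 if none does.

4

The question "Who did ... to ...?" targets the recipient, so in the reply the focus falls on "Samir".
So "only" ranges over recipients; the rest (agent = Astrid, thing = the easel, setting = on Friday) is presupposed.
Fact (4) keeps agent = Astrid, thing = the easel, setting = on Friday but has recipient = Naomi; that refutes the reply.
(Fact (6) would refute a reading with focus on the thing — but that is not what the question asks.)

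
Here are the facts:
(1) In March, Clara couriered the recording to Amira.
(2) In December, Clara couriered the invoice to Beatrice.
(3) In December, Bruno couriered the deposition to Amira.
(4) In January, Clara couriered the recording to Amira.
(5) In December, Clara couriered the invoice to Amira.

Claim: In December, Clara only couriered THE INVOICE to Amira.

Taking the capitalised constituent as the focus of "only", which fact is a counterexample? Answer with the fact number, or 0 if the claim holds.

Focus (in capitals) is "the invoice" — the thing. "Only" excludes alternative things while holding fixed agent = Clara, recipient = Amira, setting = in December.
No fact matches agent = Clara, recipient = Amira, setting = in December with a different thing — every other fact differs on at least one backgrounded slot. So no fact refutes it.

0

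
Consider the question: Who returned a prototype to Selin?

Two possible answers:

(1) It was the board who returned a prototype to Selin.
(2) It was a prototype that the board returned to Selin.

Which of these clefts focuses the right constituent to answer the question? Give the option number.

1

The question word "who" targets the subject (agent).
Option (1) clefts "the board" — that matches what the question asks about.
Option (2) clefts "a prototype" — the direct object, not what was asked.
So the congruent reply is (1).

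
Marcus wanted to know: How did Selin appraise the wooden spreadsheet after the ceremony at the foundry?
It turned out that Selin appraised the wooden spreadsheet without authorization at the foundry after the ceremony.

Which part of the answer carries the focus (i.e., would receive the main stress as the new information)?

without authorization

The wh-word "how" asks about the manner.
In the answer, "Selin", "the wooden spreadsheet", "at the foundry" and "after the ceremony" are given — repeated from the question.
The constituent filling the manner gap is "without authorization"; that is the focus and would carry nuclear stress.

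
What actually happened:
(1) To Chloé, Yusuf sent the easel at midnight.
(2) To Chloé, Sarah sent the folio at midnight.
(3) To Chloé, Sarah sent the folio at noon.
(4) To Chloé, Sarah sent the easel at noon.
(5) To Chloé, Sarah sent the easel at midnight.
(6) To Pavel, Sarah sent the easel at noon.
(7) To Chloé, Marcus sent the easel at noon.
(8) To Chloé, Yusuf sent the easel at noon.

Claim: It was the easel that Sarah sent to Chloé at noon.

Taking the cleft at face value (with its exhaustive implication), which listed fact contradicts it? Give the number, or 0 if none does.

3

Focus of the cleft: "the easel" (the thing). Presupposed background: agent = Sarah, recipient = Chloé, setting = at noon.
Exhaustivity: the easel is the only thing satisfying that background.
Fact (3) shares the background but with thing = the folio; exhaustivity is violated.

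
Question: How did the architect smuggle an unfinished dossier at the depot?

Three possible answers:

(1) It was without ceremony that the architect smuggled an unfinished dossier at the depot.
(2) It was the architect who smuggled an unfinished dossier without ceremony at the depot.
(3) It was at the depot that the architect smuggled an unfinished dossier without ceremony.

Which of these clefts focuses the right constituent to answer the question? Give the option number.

1

The question word "how" targets the manner.
Option (1) clefts "without ceremony" — that matches what the question asks about.
Option (2) clefts "the architect" — the subject (agent), not what was asked.
Option (3) clefts "at the depot" — the location, not what was asked.
So the congruent reply is (1).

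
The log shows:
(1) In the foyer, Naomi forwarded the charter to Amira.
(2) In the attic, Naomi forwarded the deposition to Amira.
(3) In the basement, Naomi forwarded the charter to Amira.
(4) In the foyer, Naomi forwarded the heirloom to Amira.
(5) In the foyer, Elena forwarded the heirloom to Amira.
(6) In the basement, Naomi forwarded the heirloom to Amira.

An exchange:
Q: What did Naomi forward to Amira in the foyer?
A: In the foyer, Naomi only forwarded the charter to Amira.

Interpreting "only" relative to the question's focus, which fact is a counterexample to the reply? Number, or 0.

Answering "What did ...?" puts focus on the thing — here, "the charter".
"Only" then excludes alternative things while the background — agent = Naomi, recipient = Amira, setting = in the foyer — is held fixed.
Fact (4) keeps agent = Naomi, recipient = Amira, setting = in the foyer but has thing = the heirloom; that refutes the reply.
(Fact (3) would refute a reading with focus on the setting — but that is not what the question asks.)

4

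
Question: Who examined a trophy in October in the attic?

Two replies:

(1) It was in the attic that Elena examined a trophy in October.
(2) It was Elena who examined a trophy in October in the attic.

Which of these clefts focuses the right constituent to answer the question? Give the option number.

The question word "who" targets the subject (agent).
Option (1) clefts "in the attic" — the location, not what was asked.
Option (2) clefts "Elena" — that matches what the question asks about.
So the congruent reply is (2).

2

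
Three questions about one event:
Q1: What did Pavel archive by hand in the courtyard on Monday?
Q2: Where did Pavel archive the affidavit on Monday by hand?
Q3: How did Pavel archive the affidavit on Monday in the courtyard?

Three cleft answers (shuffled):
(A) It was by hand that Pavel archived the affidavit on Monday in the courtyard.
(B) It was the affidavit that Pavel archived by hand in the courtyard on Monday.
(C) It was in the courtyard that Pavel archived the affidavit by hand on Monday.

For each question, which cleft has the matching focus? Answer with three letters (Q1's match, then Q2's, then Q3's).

BCA

Q1 asks about the direct object; cleft (B) focuses "the affidavit", which is the direct object — so Q1 → B.
Q2 asks about the location; cleft (C) focuses "in the courtyard", which is the location — so Q2 → C.
Q3 asks about the manner; cleft (A) focuses "by hand", which is the manner — so Q3 → A.
Mapping: Q1→B, Q2→C, Q3→A.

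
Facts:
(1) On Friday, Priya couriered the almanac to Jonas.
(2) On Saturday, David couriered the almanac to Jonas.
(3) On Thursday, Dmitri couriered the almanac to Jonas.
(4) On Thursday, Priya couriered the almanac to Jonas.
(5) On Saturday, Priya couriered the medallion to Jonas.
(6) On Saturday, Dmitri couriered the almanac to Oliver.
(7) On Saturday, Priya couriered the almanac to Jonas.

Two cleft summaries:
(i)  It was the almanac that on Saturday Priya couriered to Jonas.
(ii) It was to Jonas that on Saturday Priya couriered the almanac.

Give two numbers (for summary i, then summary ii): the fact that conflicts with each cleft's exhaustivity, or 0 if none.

5, 0

(i): focus "the almanac". Looking for same agent, recipient, setting (Priya / Jonas / on Saturday) with some other thing — fact (5) has the medallion there. Refuted.
(ii): focus "Jonas". No fact shares same agent, thing, setting (Priya / the almanac / on Saturday) with a different recipient. 0.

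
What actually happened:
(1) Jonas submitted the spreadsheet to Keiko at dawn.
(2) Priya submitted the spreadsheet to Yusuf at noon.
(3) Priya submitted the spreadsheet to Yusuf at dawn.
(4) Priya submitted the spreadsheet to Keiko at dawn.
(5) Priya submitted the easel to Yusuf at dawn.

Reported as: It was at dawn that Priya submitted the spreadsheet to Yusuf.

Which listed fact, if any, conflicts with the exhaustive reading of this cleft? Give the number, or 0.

2

The cleft puts "at dawn" in focus and presupposes the open proposition with same agent, thing, recipient (Priya / the spreadsheet / Yusuf).
The exhaustive reading says no other setting fits that background.
But fact (2) also has same agent, thing, recipient (Priya / the spreadsheet / Yusuf), with setting = at noon — so the exhaustive reading fails.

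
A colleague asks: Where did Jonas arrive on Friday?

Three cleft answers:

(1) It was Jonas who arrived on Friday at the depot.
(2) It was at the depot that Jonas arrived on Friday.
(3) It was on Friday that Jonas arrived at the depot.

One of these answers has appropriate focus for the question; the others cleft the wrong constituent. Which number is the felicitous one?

2

The question word "where" targets the location.
Option (1) clefts "Jonas" — the subject (agent), not what was asked.
Option (2) clefts "at the depot" — that matches what the question asks about.
Option (3) clefts "on Friday" — the time, not what was asked.
So the congruent reply is (2).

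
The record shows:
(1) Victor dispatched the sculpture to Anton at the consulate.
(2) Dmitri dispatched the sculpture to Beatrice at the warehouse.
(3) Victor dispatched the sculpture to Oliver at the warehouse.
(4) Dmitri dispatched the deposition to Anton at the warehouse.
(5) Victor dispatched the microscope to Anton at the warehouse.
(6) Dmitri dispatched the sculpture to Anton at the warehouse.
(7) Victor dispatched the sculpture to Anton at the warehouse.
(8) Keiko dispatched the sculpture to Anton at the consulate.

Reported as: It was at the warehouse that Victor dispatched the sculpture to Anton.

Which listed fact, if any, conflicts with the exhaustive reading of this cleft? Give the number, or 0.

The cleft puts "at the warehouse" in focus and presupposes the open proposition with Victor as agent and the sculpture as thing and Anton as recipient.
The exhaustive reading says no other setting fits that background.
Fact (1) shares the background but with setting = at the consulate; exhaustivity is violated.

1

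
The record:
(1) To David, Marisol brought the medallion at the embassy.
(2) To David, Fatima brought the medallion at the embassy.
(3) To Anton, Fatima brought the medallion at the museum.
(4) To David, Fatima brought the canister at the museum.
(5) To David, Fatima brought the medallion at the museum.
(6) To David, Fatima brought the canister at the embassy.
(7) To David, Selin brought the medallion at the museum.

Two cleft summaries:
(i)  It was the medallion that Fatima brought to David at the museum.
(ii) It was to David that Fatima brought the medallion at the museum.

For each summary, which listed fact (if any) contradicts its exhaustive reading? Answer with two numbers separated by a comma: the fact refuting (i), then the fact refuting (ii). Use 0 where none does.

Summary (i) focuses "the medallion" (the thing); background same agent, recipient, setting (Fatima / David / at the museum). Fact (4) matches that background with thing = the canister — refutes (i).
Summary (ii) focuses "David" (the recipient); background same agent, thing, setting (Fatima / the medallion / at the museum). Fact (3) matches that background with recipient = Anton — refutes (ii).

4, 3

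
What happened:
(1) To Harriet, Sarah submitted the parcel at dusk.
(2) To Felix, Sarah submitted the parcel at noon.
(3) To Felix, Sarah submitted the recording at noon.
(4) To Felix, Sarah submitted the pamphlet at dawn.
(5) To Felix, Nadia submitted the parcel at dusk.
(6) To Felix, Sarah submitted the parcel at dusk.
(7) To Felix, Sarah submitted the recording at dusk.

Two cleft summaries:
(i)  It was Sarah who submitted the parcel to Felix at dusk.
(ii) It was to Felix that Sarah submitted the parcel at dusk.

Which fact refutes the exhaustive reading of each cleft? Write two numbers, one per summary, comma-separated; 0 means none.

(i): focus "Sarah". Looking for thing = the parcel, recipient = Felix, setting = at dusk with some other agent — fact (5) has Nadia there. Refuted.
(ii): focus "Felix". Looking for agent = Sarah, thing = the parcel, setting = at dusk with some other recipient — fact (1) has Harriet there. Refuted.

5, 1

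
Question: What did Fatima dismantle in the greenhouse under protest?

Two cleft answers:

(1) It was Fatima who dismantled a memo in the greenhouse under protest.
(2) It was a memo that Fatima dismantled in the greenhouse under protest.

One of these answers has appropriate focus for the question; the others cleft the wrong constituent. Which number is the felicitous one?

2

The question word "what" targets the direct object.
Option (1) clefts "Fatima" — the subject (agent), not what was asked.
Option (2) clefts "a memo" — that matches what the question asks about.
So the congruent reply is (2).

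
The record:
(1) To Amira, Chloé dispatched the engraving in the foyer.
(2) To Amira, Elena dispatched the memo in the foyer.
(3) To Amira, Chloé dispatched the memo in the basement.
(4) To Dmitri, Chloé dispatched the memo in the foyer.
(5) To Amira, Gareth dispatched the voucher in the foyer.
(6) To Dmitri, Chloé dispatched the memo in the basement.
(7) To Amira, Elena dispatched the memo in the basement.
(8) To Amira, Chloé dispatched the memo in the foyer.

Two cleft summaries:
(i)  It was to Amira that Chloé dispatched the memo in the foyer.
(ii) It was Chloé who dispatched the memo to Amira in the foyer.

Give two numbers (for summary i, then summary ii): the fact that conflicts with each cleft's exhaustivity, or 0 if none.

Summary (i) focuses "Amira" (the recipient); background agent = Chloé, thing = the memo, setting = in the foyer. Fact (4) matches that background with recipient = Dmitri — refutes (i).
Summary (ii) focuses "Chloé" (the agent); background thing = the memo, recipient = Amira, setting = in the foyer. Fact (2) matches that background with agent = Elena — refutes (ii).

4, 2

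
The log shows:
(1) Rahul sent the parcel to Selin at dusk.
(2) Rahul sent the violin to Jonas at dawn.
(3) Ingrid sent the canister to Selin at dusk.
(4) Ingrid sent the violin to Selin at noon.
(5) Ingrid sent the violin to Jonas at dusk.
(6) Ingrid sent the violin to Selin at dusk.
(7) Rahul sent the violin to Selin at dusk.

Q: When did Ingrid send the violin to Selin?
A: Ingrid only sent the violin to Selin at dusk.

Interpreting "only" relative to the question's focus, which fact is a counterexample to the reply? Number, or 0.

4

The question "When did ...?" targets the setting, so in the reply the focus falls on "at dusk".
So "only" ranges over settings; the rest (Ingrid as agent and the violin as thing and Selin as recipient) is presupposed.
Fact (4) shares the background with a different setting (at noon) — counterexample.
(Fact (3) would refute a reading with focus on the thing — but that is not what the question asks.)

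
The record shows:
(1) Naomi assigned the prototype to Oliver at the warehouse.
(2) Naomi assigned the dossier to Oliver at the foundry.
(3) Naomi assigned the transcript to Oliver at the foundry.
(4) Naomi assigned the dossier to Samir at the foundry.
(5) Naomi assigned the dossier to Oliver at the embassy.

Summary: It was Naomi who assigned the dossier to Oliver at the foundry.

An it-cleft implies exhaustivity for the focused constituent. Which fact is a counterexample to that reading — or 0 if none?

0

The cleft puts "Naomi" in focus and presupposes the open proposition with thing = the dossier, recipient = Oliver, setting = at the foundry.
The exhaustive reading says no other agent fits that background.
No listed fact matches the background with a different agent. Exhaustivity holds.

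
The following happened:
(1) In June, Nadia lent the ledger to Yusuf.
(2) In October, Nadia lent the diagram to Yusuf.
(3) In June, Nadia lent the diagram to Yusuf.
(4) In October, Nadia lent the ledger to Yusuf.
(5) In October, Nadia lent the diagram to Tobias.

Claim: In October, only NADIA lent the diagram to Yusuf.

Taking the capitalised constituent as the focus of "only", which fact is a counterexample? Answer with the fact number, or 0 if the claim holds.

Focus (in capitals) is "Nadia" — the agent. "Only" excludes alternative agents while holding fixed thing = the diagram, recipient = Yusuf, setting = in October.
Every other fact changes something in the background, not just the agent. Nothing refutes the claim.

0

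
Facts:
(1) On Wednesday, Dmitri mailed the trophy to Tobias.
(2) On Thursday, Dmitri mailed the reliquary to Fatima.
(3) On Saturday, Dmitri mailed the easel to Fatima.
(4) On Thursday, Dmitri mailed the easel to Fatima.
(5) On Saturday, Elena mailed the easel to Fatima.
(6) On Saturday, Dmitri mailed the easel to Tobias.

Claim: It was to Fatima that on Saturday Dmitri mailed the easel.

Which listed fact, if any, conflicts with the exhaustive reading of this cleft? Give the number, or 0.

6

Focus of the cleft: "Fatima" (the recipient). Presupposed background: agent = Dmitri, thing = the easel, setting = on Saturday.
The exhaustive reading says no other recipient fits that background.
But fact (6) also has agent = Dmitri, thing = the easel, setting = on Saturday, with recipient = Tobias — so the exhaustive reading fails.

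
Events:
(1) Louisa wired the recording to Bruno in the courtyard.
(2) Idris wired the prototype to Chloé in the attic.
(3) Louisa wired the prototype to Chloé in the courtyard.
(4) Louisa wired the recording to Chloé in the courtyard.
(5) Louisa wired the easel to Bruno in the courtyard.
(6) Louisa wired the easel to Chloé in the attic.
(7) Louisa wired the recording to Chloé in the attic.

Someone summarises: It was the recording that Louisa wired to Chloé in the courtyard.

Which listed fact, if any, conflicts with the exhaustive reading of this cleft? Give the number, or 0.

3

The cleft puts "the recording" in focus and presupposes the open proposition with agent = Louisa, recipient = Chloé, setting = in the courtyard.
The exhaustive reading says no other thing fits that background.
But fact (3) also has agent = Louisa, recipient = Chloé, setting = in the courtyard, with thing = the prototype — so the exhaustive reading fails.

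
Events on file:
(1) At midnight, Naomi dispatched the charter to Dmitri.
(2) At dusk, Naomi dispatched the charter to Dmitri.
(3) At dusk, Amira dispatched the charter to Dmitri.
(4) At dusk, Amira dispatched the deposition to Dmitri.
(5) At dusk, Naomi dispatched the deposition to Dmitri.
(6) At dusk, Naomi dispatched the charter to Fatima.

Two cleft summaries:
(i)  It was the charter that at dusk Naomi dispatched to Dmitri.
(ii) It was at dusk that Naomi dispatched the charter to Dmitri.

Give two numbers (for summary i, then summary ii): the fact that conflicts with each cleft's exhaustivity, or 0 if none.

5, 1

Summary (i) focuses "the charter" (the thing); background agent = Naomi, recipient = Dmitri, setting = at dusk. Fact (5) matches that background with thing = the deposition — refutes (i).
Summary (ii) focuses "at dusk" (the setting); background agent = Naomi, thing = the charter, recipient = Dmitri. Fact (1) matches that background with setting = at midnight — refutes (ii).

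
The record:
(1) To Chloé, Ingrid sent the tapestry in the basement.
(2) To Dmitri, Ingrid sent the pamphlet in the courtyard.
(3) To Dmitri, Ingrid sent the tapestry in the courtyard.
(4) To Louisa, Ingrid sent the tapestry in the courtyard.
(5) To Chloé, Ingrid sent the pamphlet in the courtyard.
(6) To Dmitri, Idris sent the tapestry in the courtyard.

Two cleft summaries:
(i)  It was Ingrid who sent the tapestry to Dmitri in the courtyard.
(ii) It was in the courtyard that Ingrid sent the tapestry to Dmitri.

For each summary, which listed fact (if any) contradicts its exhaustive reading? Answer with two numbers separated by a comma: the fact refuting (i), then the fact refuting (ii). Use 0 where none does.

6, 0

Summary (i) focuses "Ingrid" (the agent); background thing = the tapestry, recipient = Dmitri, setting = in the courtyard. Fact (6) matches that background with agent = Idris — refutes (i).
Summary (ii) focuses "in the courtyard" (the setting); background agent = Ingrid, thing = the tapestry, recipient = Dmitri. No fact matches that background with a different setting, so 0.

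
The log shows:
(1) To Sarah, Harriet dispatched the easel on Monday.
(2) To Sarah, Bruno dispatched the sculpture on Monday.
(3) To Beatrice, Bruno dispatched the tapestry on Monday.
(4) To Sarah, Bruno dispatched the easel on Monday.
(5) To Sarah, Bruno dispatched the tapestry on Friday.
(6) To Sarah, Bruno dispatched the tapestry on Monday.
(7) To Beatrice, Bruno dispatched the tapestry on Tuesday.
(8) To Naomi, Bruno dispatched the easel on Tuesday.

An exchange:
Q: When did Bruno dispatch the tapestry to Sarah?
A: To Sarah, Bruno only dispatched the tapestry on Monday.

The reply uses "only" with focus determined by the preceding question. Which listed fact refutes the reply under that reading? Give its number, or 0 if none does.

5

The question "When did ...?" targets the setting, so in the reply the focus falls on "on Monday".
So "only" ranges over settings; the rest (Bruno as agent and the tapestry as thing and Sarah as recipient) is presupposed.
Fact (5) keeps Bruno as agent and the tapestry as thing and Sarah as recipient but has setting = on Friday; that refutes the reply.
(Fact (2) would refute a reading with focus on the thing — but that is not what the question asks.)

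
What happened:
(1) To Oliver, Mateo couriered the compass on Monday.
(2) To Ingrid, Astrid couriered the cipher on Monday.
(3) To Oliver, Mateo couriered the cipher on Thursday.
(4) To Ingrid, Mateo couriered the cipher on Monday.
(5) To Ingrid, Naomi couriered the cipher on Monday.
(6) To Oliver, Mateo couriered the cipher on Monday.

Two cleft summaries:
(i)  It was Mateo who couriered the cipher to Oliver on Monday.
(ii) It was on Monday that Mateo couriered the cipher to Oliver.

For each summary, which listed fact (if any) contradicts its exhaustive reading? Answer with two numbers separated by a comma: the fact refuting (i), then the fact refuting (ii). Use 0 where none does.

0, 3

Summary (i) focuses "Mateo" (the agent); background the cipher as thing and Oliver as recipient and on Monday as setting. No fact matches that background with a different agent, so 0.
Summary (ii) focuses "on Monday" (the setting); background Mateo as agent and the cipher as thing and Oliver as recipient. Fact (3) matches that background with setting = on Thursday — refutes (ii).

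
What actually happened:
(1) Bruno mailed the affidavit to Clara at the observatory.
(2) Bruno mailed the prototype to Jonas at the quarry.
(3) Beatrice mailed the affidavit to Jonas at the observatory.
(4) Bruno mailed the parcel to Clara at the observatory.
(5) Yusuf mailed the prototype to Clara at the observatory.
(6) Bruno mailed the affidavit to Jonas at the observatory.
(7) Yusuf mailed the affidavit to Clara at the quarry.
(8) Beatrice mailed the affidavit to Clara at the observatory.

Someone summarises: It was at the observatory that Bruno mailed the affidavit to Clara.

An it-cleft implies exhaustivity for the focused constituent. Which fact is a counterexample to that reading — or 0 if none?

0

Focus of the cleft: "at the observatory" (the setting). Presupposed background: same agent, thing, recipient (Bruno / the affidavit / Clara).
Exhaustivity: at the observatory is the only setting satisfying that background.
Every other fact differs from the presupposition on some backgrounded slot, so none challenges the exhaustivity.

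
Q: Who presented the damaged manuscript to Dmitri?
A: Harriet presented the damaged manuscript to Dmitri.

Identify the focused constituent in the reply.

Harriet

The wh-word "who" asks about the subject (agent).
In the answer, "the damaged manuscript" and "to Dmitri" are given — repeated from the question.
The constituent filling the subject (agent) gap is "Harriet"; that is the focus and would carry nuclear stress.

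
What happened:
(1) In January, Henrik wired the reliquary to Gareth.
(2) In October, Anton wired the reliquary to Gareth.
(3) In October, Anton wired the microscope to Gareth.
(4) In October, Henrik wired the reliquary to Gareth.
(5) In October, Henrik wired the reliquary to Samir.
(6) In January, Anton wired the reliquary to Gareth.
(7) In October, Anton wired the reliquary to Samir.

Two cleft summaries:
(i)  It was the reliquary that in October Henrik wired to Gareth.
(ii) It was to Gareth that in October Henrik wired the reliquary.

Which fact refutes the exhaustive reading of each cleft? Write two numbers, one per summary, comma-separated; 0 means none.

(i): focus "the reliquary". No fact shares agent = Henrik, recipient = Gareth, setting = in October with a different thing. 0.
(ii): focus "Gareth". Looking for agent = Henrik, thing = the reliquary, setting = in October with some other recipient — fact (5) has Samir there. Refuted.

0, 5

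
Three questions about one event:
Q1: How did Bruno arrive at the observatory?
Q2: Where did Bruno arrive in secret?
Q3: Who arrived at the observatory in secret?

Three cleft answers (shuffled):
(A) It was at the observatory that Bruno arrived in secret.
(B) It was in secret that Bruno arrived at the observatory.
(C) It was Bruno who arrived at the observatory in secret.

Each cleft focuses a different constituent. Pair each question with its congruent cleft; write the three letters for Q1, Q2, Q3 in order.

BAC

Q1 asks about the manner; cleft (B) focuses "in secret", which is the manner — so Q1 → B.
Q2 asks about the location; cleft (A) focuses "at the observatory", which is the location — so Q2 → A.
Q3 asks about the subject (agent); cleft (C) focuses "Bruno", which is the subject (agent) — so Q3 → C.
Mapping: Q1→B, Q2→A, Q3→C.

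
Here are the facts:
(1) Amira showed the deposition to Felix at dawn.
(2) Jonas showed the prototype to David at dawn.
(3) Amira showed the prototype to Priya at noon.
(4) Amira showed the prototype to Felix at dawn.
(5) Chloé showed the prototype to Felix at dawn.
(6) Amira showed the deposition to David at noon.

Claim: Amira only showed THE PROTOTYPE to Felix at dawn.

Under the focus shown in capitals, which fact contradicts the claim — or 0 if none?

The capitals mark "the prototype" as focus. So "only" rules out other things, with the rest (agent = Amira, recipient = Felix, setting = at dawn) as background.
Fact (1) matches on agent = Amira, recipient = Felix, setting = at dawn, but has thing = the deposition instead. That refutes the claim.

1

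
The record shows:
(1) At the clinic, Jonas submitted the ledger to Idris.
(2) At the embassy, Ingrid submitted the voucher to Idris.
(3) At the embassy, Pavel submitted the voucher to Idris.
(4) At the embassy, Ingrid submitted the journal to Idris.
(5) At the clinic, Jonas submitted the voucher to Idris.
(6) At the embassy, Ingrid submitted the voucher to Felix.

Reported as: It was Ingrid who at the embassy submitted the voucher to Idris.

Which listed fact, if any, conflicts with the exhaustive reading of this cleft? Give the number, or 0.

3

Focus of the cleft: "Ingrid" (the agent). Presupposed background: same thing, recipient, setting (the voucher / Idris / at the embassy).
The exhaustive reading says no other agent fits that background.
But fact (3) also has same thing, recipient, setting (the voucher / Idris / at the embassy), with agent = Pavel — so the exhaustive reading fails.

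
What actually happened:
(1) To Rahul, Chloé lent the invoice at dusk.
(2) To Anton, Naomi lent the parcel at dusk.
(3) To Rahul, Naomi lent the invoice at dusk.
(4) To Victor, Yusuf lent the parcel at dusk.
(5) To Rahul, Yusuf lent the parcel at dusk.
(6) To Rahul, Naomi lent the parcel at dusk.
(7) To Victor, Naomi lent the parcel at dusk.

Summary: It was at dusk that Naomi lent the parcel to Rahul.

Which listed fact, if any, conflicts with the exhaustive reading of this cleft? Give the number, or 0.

0

The cleft puts "at dusk" in focus and presupposes the open proposition with Naomi as agent and the parcel as thing and Rahul as recipient.
The exhaustive reading says no other setting fits that background.
Every other fact differs from the presupposition on some backgrounded slot, so none challenges the exhaustivity.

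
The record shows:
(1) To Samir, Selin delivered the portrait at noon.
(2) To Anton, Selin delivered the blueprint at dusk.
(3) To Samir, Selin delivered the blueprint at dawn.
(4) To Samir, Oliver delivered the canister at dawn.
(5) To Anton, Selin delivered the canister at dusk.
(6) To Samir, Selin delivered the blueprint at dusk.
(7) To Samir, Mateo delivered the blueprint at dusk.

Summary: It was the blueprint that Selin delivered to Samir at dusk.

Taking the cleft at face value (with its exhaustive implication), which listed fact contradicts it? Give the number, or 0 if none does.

0

The cleft puts "the blueprint" in focus and presupposes the open proposition with same agent, recipient, setting (Selin / Samir / at dusk).
Exhaustivity: the blueprint is the only thing satisfying that background.
No listed fact matches the background with a different thing. Exhaustivity holds.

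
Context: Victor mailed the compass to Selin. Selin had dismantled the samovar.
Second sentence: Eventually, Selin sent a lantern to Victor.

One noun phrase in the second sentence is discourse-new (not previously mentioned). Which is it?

"Selin" and "Victor" in the second sentence are given — already mentioned in the context.
"a lantern" has no antecedent in the context; it is discourse-new (the indefinite article also signals a new referent).

a lantern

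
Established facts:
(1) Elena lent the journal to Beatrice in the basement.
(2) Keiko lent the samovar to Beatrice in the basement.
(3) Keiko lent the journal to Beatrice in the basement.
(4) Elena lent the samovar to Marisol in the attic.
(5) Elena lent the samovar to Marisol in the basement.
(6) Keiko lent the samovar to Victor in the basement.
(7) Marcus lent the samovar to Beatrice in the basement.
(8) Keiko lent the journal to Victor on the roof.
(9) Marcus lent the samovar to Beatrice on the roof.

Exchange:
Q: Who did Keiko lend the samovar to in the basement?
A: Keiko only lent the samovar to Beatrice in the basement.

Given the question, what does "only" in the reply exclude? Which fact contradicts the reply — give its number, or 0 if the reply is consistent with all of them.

6

Answering "Who did ... to ...?" puts focus on the recipient — here, "Beatrice".
"Only" then excludes alternative recipients while the background — same agent, thing, setting (Keiko / the samovar / in the basement) — is held fixed.
Fact (6) shares the background with a different recipient (Victor) — counterexample.
(Fact (3) would refute a reading with focus on the thing — but that is not what the question asks.)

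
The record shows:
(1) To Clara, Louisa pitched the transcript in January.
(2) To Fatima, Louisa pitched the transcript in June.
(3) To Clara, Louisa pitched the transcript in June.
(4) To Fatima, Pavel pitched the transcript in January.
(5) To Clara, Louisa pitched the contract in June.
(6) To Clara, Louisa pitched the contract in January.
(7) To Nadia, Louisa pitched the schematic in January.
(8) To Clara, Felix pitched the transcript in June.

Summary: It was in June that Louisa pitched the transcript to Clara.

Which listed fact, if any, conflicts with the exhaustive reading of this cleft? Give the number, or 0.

The cleft puts "in June" in focus and presupposes the open proposition with agent = Louisa, thing = the transcript, recipient = Clara.
The exhaustive reading says no other setting fits that background.
Fact (1) shares the background but with setting = in January; exhaustivity is violated.

1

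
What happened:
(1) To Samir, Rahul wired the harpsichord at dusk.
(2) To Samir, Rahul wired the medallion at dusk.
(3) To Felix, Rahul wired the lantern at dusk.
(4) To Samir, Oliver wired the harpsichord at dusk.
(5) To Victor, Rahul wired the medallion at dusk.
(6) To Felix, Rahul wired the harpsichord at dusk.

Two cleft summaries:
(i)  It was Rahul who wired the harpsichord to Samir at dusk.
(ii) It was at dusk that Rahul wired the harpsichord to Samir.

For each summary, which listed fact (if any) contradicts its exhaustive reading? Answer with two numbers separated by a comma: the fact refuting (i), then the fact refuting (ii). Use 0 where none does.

Summary (i) focuses "Rahul" (the agent); background same thing, recipient, setting (the harpsichord / Samir / at dusk). Fact (4) matches that background with agent = Oliver — refutes (i).
Summary (ii) focuses "at dusk" (the setting); background same agent, thing, recipient (Rahul / the harpsichord / Samir). No fact matches that background with a different setting, so 0.

4, 0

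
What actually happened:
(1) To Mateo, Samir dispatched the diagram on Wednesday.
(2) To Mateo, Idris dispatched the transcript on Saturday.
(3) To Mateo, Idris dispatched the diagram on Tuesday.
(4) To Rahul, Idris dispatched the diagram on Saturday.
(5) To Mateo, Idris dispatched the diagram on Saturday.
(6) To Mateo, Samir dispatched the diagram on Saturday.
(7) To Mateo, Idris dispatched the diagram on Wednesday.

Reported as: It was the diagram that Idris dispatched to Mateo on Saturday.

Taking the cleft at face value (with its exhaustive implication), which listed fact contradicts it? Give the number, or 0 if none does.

2

The cleft puts "the diagram" in focus and presupposes the open proposition with Idris as agent and Mateo as recipient and on Saturday as setting.
Exhaustivity: the diagram is the only thing satisfying that background.
But fact (2) also has Idris as agent and Mateo as recipient and on Saturday as setting, with thing = the transcript — so the exhaustive reading fails.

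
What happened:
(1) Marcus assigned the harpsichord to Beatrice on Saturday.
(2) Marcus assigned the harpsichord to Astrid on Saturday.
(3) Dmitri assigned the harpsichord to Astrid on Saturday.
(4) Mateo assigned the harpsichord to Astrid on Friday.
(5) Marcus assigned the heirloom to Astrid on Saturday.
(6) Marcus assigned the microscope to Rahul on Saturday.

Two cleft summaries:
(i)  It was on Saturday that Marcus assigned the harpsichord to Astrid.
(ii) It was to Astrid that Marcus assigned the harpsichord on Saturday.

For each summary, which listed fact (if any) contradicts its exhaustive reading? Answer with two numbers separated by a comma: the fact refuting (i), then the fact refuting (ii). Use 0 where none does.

(i): focus "on Saturday". No fact shares same agent, thing, recipient (Marcus / the harpsichord / Astrid) with a different setting. 0.
(ii): focus "Astrid". Looking for same agent, thing, setting (Marcus / the harpsichord / on Saturday) with some other recipient — fact (1) has Beatrice there. Refuted.

0, 1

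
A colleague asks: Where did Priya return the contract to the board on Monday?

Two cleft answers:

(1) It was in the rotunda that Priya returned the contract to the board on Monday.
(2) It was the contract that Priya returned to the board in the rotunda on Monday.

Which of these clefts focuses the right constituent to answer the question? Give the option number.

The question word "where" targets the location.
Option (1) clefts "in the rotunda" — that matches what the question asks about.
Option (2) clefts "the contract" — the direct object, not what was asked.
So the congruent reply is (1).

1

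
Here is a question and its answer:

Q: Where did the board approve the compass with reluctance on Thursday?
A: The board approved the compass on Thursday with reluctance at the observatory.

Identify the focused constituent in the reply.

at the observatory

The wh-word "where" asks about the location.
In the answer, "the board", "the compass", "with reluctance" and "on Thursday" are given — repeated from the question.
The constituent filling the location gap is "at the observatory"; that is the focus and would carry nuclear stress.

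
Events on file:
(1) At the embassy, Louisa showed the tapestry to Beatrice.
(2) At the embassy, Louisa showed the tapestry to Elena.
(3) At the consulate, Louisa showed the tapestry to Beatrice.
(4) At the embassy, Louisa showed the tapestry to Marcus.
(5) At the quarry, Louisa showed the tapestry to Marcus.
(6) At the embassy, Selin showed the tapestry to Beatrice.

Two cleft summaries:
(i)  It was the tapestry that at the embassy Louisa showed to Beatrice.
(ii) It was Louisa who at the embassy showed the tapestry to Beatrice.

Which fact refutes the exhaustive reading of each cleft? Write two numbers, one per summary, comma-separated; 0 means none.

(i): focus "the tapestry". No fact shares same agent, recipient, setting (Louisa / Beatrice / at the embassy) with a different thing. 0.
(ii): focus "Louisa". Looking for same thing, recipient, setting (the tapestry / Beatrice / at the embassy) with some other agent — fact (6) has Selin there. Refuted.

0, 6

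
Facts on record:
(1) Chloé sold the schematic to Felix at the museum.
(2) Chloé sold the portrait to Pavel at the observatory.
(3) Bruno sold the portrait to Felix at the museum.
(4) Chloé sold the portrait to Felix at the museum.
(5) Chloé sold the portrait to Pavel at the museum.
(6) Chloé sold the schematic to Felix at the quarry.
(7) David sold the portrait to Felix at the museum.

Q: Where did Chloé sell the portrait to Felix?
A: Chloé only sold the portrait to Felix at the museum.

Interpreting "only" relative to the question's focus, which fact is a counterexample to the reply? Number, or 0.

0

Answering "Where did ...?" puts focus on the setting — here, "at the museum".
"Only" then excludes alternative settings while the background — agent = Chloé, thing = the portrait, recipient = Felix — is held fixed.
No fact keeps agent = Chloé, thing = the portrait, recipient = Felix while changing the setting; every other fact differs on something backgrounded. The reply stands.
(Fact (5) would refute a reading with focus on the recipient — but that is not what the question asks.)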